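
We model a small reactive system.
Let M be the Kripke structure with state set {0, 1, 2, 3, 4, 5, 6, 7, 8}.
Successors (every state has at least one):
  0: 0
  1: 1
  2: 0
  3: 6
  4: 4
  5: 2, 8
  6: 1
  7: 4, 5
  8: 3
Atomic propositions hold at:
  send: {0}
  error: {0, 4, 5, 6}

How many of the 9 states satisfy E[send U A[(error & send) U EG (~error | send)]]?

Sat(error & send) = {0}
Sat(~error) = {1, 2, 3, 7, 8}
Sat(~error | send) = {0, 1, 2, 3, 7, 8}
EG (~error | send): greatest fixpoint, start Z0 = {0, 1, 2, 3, 7, 8}, keep only states in Sat with some successor in Z. Z1 = {0, 1, 2, 8}; Z2 = {0, 1, 2}; fixed.
Sat(EG (~error | send)) = {0, 1, 2}
A[(error & send) U EG (~error | send)]: least fixpoint, start Z0 = Sat(EG (~error | send)) = {0, 1, 2}, add states in Sat(error & send) with every successor in Z. Already a fixed point.
Sat(A[(error & send) U EG (~error | send)]) = {0, 1, 2}
E[send U A[(error & send) U EG (~error | send)]]: least fixpoint, start Z0 = Sat(A[(error & send) U EG (~error | send)]) = {0, 1, 2}, add states in Sat(send) with some successor in Z. Already a fixed point.
Sat(E[send U A[(error & send) U EG (~error | send)]]) = {0, 1, 2}
|Sat(E[send U A[(error & send) U EG (~error | send)]])| = |{0, 1, 2}| = 3.

3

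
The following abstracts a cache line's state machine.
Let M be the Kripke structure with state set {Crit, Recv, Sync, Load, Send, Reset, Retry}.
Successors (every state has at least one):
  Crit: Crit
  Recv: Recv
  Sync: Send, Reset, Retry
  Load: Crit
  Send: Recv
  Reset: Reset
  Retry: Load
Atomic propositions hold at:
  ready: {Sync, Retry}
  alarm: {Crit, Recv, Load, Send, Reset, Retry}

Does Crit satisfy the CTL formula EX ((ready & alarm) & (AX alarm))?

Sat(ready & alarm) = {Retry}
Sat(AX alarm) = {s : every successor in {Crit, Recv, Load, Send, Reset, Retry}} = {Crit, Recv, Sync, Load, Send, Reset, Retry}
Sat((ready & alarm) & (AX alarm)) = {Retry}
Sat(EX ((ready & alarm) & (AX alarm))) = {s : some successor in {Retry}} = {Sync}
Crit ∉ Sat(EX ((ready & alarm) & (AX alarm))) = {Sync}, so the formula does not hold at Crit.

No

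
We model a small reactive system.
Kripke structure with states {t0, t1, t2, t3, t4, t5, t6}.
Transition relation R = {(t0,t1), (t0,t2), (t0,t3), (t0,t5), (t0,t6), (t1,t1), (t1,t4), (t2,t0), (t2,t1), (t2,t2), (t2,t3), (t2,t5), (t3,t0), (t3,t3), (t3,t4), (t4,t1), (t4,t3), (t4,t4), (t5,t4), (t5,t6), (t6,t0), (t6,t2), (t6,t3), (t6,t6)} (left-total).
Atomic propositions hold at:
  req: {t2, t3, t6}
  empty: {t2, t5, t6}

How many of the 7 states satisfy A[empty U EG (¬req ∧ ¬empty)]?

Sat(¬req) = {t0, t1, t4, t5}
Sat(¬empty) = {t0, t1, t3, t4}
Sat(¬req ∧ ¬empty) = {t0, t1, t4}
EG (¬req ∧ ¬empty): greatest fixpoint, start Z0 = {t0, t1, t4}, keep only states in Sat with some successor in Z. Already a fixed point.
Sat(EG (¬req ∧ ¬empty)) = {t0, t1, t4}
A[empty U EG (¬req ∧ ¬empty)]: least fixpoint, start Z0 = Sat(EG (¬req ∧ ¬empty)) = {t0, t1, t4}, add states in Sat(empty) with every successor in Z. Already a fixed point.
Sat(A[empty U EG (¬req ∧ ¬empty)]) = {t0, t1, t4}
|Sat(A[empty U EG (¬req ∧ ¬empty)])| = |{t0, t1, t4}| = 3.

3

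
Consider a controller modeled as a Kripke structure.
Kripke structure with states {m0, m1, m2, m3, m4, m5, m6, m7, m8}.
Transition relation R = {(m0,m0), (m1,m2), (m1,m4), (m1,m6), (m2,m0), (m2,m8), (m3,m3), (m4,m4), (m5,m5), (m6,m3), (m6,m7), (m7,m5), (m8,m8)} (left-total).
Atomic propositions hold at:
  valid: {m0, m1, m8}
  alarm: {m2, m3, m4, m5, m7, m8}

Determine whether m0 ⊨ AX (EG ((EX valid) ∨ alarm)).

Sat(EX valid) = {s : some successor in {m0, m1, m8}} = {m0, m2, m8}
Sat((EX valid) ∨ alarm) = {m0, m2, m3, m4, m5, m7, m8}
EG ((EX valid) ∨ alarm): greatest fixpoint, start Z0 = {m0, m2, m3, m4, m5, m7, m8}, keep only states in Sat with some successor in Z. Already a fixed point.
Sat(EG ((EX valid) ∨ alarm)) = {m0, m2, m3, m4, m5, m7, m8}
Sat(AX (EG ((EX valid) ∨ alarm))) = {s : every successor in {m0, m2, m3, m4, m5, m7, m8}} = {m0, m2, m3, m4, m5, m6, m7, m8}
m0 ∈ Sat(AX (EG ((EX valid) ∨ alarm))) = {m0, m2, m3, m4, m5, m6, m7, m8}, so the formula holds at m0.

Yes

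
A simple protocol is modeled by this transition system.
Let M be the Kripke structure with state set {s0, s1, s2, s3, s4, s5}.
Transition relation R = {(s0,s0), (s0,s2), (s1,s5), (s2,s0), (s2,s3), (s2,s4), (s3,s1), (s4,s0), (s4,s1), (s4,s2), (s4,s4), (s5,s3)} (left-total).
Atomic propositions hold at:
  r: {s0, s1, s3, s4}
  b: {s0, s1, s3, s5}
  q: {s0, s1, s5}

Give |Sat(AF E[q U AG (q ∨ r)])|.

3

Sat(q ∨ r) = {s0, s1, s3, s4, s5}
AG (q ∨ r): greatest fixpoint, start Z0 = {s0, s1, s3, s4, s5}, keep only states in Sat with every successor in Z. Z1 = {s1, s3, s5}; fixed.
Sat(AG (q ∨ r)) = {s1, s3, s5}
E[q U AG (q ∨ r)]: least fixpoint, start Z0 = Sat(AG (q ∨ r)) = {s1, s3, s5}, add states in Sat(q) with some successor in Z. Already a fixed point.
Sat(E[q U AG (q ∨ r)]) = {s1, s3, s5}
AF E[q U AG (q ∨ r)]: least fixpoint, start Z0 = {s1, s3, s5}, add states with every successor in Z. Already a fixed point.
Sat(AF E[q U AG (q ∨ r)]) = {s1, s3, s5}
|Sat(AF E[q U AG (q ∨ r)])| = |{s1, s3, s5}| = 3.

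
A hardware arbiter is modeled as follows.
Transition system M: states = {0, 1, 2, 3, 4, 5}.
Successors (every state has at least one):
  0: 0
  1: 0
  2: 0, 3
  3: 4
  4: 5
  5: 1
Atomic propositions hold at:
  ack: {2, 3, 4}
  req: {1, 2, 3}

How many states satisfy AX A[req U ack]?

1

A[req U ack]: least fixpoint, start Z0 = Sat(ack) = {2, 3, 4}, add states in Sat(req) with every successor in Z. Already a fixed point.
Sat(A[req U ack]) = {2, 3, 4}
Sat(AX A[req U ack]) = {s : every successor in {2, 3, 4}} = {3}
|Sat(AX A[req U ack])| = |{3}| = 1.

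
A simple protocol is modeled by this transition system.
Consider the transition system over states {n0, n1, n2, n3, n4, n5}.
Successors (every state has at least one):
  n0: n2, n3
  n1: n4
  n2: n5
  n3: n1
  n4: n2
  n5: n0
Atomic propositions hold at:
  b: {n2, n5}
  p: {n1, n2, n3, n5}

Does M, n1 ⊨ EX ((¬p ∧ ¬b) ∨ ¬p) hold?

Yes

Sat(¬p) = {n0, n4}
Sat(¬b) = {n0, n1, n3, n4}
Sat(¬p ∧ ¬b) = {n0, n4}
Sat((¬p ∧ ¬b) ∨ ¬p) = {n0, n4}
Sat(EX ((¬p ∧ ¬b) ∨ ¬p)) = {s : some successor in {n0, n4}} = {n1, n5}
n1 ∈ Sat(EX ((¬p ∧ ¬b) ∨ ¬p)) = {n1, n5}, so the formula holds at n1.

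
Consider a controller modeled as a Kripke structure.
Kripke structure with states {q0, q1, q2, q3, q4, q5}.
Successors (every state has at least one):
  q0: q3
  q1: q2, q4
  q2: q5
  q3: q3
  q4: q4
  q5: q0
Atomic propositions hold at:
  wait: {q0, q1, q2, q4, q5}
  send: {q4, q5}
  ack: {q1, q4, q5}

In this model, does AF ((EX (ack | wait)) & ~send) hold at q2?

Sat(ack | wait) = {q0, q1, q2, q4, q5}
Sat(EX (ack | wait)) = {s : some successor in {q0, q1, q2, q4, q5}} = {q1, q2, q4, q5}
Sat(~send) = {q0, q1, q2, q3}
Sat((EX (ack | wait)) & ~send) = {q1, q2}
AF ((EX (ack | wait)) & ~send): least fixpoint, start Z0 = {q1, q2}, add states with every successor in Z. Already a fixed point.
Sat(AF ((EX (ack | wait)) & ~send)) = {q1, q2}
q2 ∈ Sat(AF ((EX (ack | wait)) & ~send)) = {q1, q2}, so the formula holds at q2.

Yes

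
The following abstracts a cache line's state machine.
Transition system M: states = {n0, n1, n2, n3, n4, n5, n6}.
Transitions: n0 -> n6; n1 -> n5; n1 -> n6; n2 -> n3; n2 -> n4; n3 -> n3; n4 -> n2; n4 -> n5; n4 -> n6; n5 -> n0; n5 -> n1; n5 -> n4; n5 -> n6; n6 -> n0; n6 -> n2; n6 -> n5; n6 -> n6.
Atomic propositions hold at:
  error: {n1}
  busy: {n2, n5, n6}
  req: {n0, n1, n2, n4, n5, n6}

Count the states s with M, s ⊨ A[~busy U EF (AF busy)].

Sat(~busy) = {n0, n1, n3, n4}
AF busy: least fixpoint, start Z0 = {n2, n5, n6}, add states with every successor in Z. Z1 = {n0, n1, n2, n4, n5, n6}; fixed.
Sat(AF busy) = {n0, n1, n2, n4, n5, n6}
EF (AF busy): least fixpoint, start Z0 = {n0, n1, n2, n4, n5, n6}, add states with some successor in Z. Already a fixed point.
Sat(EF (AF busy)) = {n0, n1, n2, n4, n5, n6}
A[~busy U EF (AF busy)]: least fixpoint, start Z0 = Sat(EF (AF busy)) = {n0, n1, n2, n4, n5, n6}, add states in Sat(~busy) with every successor in Z. Already a fixed point.
Sat(A[~busy U EF (AF busy)]) = {n0, n1, n2, n4, n5, n6}
|Sat(A[~busy U EF (AF busy)])| = |{n0, n1, n2, n4, n5, n6}| = 6.

6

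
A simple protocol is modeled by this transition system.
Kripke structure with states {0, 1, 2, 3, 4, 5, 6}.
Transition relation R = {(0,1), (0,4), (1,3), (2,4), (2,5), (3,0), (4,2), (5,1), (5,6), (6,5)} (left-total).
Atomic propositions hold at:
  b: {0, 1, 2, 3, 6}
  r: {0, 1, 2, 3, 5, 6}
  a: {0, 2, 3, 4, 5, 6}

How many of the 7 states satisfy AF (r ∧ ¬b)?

2

Sat(¬b) = {4, 5}
Sat(r ∧ ¬b) = {5}
AF (r ∧ ¬b): least fixpoint, start Z0 = {5}, add states with every successor in Z. Z1 = {5, 6}; fixed.
Sat(AF (r ∧ ¬b)) = {5, 6}
|Sat(AF (r ∧ ¬b))| = |{5, 6}| = 2.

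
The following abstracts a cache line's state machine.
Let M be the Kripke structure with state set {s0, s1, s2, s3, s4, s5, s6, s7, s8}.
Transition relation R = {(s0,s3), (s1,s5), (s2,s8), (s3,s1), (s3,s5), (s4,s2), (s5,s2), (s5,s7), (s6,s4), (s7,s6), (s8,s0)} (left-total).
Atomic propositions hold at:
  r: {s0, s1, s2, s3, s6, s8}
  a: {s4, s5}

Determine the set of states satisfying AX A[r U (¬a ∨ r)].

{s0, s2, s4, s5, s7, s8}

Sat(¬a) = {s0, s1, s2, s3, s6, s7, s8}
Sat(¬a ∨ r) = {s0, s1, s2, s3, s6, s7, s8}
A[r U (¬a ∨ r)]: least fixpoint, start Z0 = Sat((¬a ∨ r)) = {s0, s1, s2, s3, s6, s7, s8}, add states in Sat(r) with every successor in Z. Already a fixed point.
Sat(A[r U (¬a ∨ r)]) = {s0, s1, s2, s3, s6, s7, s8}
Sat(AX A[r U (¬a ∨ r)]) = {s : every successor in {s0, s1, s2, s3, s6, s7, s8}} = {s0, s2, s4, s5, s7, s8}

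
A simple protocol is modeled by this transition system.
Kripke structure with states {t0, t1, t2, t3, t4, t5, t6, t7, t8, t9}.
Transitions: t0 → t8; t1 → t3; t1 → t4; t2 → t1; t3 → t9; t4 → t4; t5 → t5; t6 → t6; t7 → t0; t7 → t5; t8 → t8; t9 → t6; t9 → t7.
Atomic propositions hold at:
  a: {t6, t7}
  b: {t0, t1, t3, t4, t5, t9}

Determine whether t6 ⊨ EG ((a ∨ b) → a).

Yes

Sat(a ∨ b) = {t0, t1, t3, t4, t5, t6, t7, t9}
Sat((a ∨ b) → a) = {t2, t6, t7, t8}
EG ((a ∨ b) → a): greatest fixpoint, start Z0 = {t2, t6, t7, t8}, keep only states in Sat with some successor in Z. Z1 = {t6, t8}; fixed.
Sat(EG ((a ∨ b) → a)) = {t6, t8}
t6 ∈ Sat(EG ((a ∨ b) → a)) = {t6, t8}, so the formula holds at t6.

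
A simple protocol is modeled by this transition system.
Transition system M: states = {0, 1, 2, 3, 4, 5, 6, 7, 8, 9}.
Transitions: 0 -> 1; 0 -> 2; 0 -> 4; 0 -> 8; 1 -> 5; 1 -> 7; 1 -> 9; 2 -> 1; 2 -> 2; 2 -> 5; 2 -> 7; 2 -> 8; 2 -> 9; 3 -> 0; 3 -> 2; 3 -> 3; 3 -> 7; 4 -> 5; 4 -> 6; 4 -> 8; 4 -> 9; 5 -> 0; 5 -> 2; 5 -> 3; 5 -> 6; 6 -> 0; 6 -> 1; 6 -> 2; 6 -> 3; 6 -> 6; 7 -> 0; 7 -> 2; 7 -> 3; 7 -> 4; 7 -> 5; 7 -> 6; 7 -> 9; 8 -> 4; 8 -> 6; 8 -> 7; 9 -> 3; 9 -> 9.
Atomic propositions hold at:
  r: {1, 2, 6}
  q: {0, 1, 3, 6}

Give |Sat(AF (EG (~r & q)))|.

Sat(~r) = {0, 3, 4, 5, 7, 8, 9}
Sat(~r & q) = {0, 3}
EG (~r & q): greatest fixpoint, start Z0 = {0, 3}, keep only states in Sat with some successor in Z. Z1 = {3}; fixed.
Sat(EG (~r & q)) = {3}
AF (EG (~r & q)): least fixpoint, start Z0 = {3}, add states with every successor in Z. Already a fixed point.
Sat(AF (EG (~r & q))) = {3}
|Sat(AF (EG (~r & q)))| = |{3}| = 1.

1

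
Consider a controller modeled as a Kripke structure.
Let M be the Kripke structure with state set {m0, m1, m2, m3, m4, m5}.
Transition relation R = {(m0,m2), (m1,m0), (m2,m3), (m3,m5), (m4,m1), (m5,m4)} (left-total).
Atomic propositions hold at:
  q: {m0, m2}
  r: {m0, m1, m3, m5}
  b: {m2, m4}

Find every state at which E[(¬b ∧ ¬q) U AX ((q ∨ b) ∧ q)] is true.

{m0, m1}

Sat(¬b) = {m0, m1, m3, m5}
Sat(¬q) = {m1, m3, m4, m5}
Sat(¬b ∧ ¬q) = {m1, m3, m5}
Sat(q ∨ b) = {m0, m2, m4}
Sat((q ∨ b) ∧ q) = {m0, m2}
Sat(AX ((q ∨ b) ∧ q)) = {s : every successor in {m0, m2}} = {m0, m1}
E[(¬b ∧ ¬q) U AX ((q ∨ b) ∧ q)]: least fixpoint, start Z0 = Sat(AX ((q ∨ b) ∧ q)) = {m0, m1}, add states in Sat(¬b ∧ ¬q) with some successor in Z. Already a fixed point.
Sat(E[(¬b ∧ ¬q) U AX ((q ∨ b) ∧ q)]) = {m0, m1}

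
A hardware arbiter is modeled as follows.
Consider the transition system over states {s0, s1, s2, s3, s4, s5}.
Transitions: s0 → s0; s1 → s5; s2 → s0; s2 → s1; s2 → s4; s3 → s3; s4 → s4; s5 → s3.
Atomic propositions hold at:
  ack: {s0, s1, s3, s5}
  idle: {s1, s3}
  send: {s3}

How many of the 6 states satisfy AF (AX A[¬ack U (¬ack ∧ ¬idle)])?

Sat(¬ack) = {s2, s4}
Sat(¬idle) = {s0, s2, s4, s5}
Sat(¬ack ∧ ¬idle) = {s2, s4}
A[¬ack U (¬ack ∧ ¬idle)]: least fixpoint, start Z0 = Sat((¬ack ∧ ¬idle)) = {s2, s4}, add states in Sat(¬ack) with every successor in Z. Already a fixed point.
Sat(A[¬ack U (¬ack ∧ ¬idle)]) = {s2, s4}
Sat(AX A[¬ack U (¬ack ∧ ¬idle)]) = {s : every successor in {s2, s4}} = {s4}
AF (AX A[¬ack U (¬ack ∧ ¬idle)]): least fixpoint, start Z0 = {s4}, add states with every successor in Z. Already a fixed point.
Sat(AF (AX A[¬ack U (¬ack ∧ ¬idle)])) = {s4}
|Sat(AF (AX A[¬ack U (¬ack ∧ ¬idle)]))| = |{s4}| = 1.

1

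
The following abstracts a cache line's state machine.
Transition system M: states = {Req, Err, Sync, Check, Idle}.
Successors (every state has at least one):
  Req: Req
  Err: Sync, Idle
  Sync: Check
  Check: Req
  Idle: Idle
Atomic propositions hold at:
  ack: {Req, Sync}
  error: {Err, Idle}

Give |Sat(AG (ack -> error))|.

1

Sat(ack -> error) = {Err, Check, Idle}
AG (ack -> error): greatest fixpoint, start Z0 = {Err, Check, Idle}, keep only states in Sat with every successor in Z. Z1 = {Idle}; fixed.
Sat(AG (ack -> error)) = {Idle}
|Sat(AG (ack -> error))| = |{Idle}| = 1.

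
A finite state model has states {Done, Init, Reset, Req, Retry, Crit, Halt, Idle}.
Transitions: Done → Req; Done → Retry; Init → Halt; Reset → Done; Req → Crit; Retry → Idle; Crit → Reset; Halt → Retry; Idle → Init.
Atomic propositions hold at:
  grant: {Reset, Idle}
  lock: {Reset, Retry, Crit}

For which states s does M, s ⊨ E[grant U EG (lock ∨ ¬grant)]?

{Done, Reset, Req, Crit}

Sat(¬grant) = {Done, Init, Req, Retry, Crit, Halt}
Sat(lock ∨ ¬grant) = {Done, Init, Reset, Req, Retry, Crit, Halt}
EG (lock ∨ ¬grant): greatest fixpoint, start Z0 = {Done, Init, Reset, Req, Retry, Crit, Halt}, keep only states in Sat with some successor in Z. Z1 = {Done, Init, Reset, Req, Crit, Halt}; Z2 = {Done, Init, Reset, Req, Crit}; Z3 = {Done, Reset, Req, Crit}; fixed.
Sat(EG (lock ∨ ¬grant)) = {Done, Reset, Req, Crit}
E[grant U EG (lock ∨ ¬grant)]: least fixpoint, start Z0 = Sat(EG (lock ∨ ¬grant)) = {Done, Reset, Req, Crit}, add states in Sat(grant) with some successor in Z. Already a fixed point.
Sat(E[grant U EG (lock ∨ ¬grant)]) = {Done, Reset, Req, Crit}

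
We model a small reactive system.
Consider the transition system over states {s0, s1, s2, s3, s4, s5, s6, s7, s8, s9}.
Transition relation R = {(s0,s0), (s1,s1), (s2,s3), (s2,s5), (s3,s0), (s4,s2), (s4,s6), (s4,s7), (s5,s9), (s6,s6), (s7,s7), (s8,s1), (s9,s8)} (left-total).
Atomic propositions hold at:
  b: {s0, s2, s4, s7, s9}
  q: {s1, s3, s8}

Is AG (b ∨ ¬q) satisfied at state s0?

Yes

Sat(¬q) = {s0, s2, s4, s5, s6, s7, s9}
Sat(b ∨ ¬q) = {s0, s2, s4, s5, s6, s7, s9}
AG (b ∨ ¬q): greatest fixpoint, start Z0 = {s0, s2, s4, s5, s6, s7, s9}, keep only states in Sat with every successor in Z. Z1 = {s0, s4, s5, s6, s7}; Z2 = {s0, s6, s7}; fixed.
Sat(AG (b ∨ ¬q)) = {s0, s6, s7}
s0 ∈ Sat(AG (b ∨ ¬q)) = {s0, s6, s7}, so the formula holds at s0.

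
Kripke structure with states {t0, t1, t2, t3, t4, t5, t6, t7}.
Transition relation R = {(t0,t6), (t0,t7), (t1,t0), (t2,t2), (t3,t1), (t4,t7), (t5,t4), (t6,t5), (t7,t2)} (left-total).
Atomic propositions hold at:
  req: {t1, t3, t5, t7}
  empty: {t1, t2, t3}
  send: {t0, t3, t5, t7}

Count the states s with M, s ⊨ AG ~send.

1

Sat(~send) = {t1, t2, t4, t6}
AG ~send: greatest fixpoint, start Z0 = {t1, t2, t4, t6}, keep only states in Sat with every successor in Z. Z1 = {t2}; fixed.
Sat(AG ~send) = {t2}
|Sat(AG ~send)| = |{t2}| = 1.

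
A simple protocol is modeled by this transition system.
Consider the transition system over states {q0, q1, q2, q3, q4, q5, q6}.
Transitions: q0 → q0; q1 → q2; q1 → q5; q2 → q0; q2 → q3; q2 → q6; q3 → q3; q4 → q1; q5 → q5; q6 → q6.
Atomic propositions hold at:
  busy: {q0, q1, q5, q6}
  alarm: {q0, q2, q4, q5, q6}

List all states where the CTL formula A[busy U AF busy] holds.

AF busy: least fixpoint, start Z0 = {q0, q1, q5, q6}, add states with every successor in Z. Z1 = {q0, q1, q4, q5, q6}; fixed.
Sat(AF busy) = {q0, q1, q4, q5, q6}
A[busy U AF busy]: least fixpoint, start Z0 = Sat(AF busy) = {q0, q1, q4, q5, q6}, add states in Sat(busy) with every successor in Z. Already a fixed point.
Sat(A[busy U AF busy]) = {q0, q1, q4, q5, q6}

{q0, q1, q4, q5, q6}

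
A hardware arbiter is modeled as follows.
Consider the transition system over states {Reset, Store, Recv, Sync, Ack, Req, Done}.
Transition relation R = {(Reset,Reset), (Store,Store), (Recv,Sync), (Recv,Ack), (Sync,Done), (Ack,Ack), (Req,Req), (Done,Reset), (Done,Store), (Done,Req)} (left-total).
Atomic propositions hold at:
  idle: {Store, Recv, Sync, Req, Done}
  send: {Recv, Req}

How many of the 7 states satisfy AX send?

Sat(AX send) = {s : every successor in {Recv, Req}} = {Req}
|Sat(AX send)| = |{Req}| = 1.

1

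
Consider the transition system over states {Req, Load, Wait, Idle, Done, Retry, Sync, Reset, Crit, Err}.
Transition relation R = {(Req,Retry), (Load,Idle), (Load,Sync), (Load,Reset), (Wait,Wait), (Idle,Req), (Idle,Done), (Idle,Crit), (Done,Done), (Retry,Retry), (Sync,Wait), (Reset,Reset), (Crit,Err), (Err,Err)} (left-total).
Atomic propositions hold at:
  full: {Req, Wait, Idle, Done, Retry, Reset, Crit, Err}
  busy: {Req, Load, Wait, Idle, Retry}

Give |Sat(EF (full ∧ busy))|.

Sat(full ∧ busy) = {Req, Wait, Idle, Retry}
EF (full ∧ busy): least fixpoint, start Z0 = {Req, Wait, Idle, Retry}, add states with some successor in Z. Z1 = {Req, Load, Wait, Idle, Retry, Sync}; fixed.
Sat(EF (full ∧ busy)) = {Req, Load, Wait, Idle, Retry, Sync}
|Sat(EF (full ∧ busy))| = |{Req, Load, Wait, Idle, Retry, Sync}| = 6.

6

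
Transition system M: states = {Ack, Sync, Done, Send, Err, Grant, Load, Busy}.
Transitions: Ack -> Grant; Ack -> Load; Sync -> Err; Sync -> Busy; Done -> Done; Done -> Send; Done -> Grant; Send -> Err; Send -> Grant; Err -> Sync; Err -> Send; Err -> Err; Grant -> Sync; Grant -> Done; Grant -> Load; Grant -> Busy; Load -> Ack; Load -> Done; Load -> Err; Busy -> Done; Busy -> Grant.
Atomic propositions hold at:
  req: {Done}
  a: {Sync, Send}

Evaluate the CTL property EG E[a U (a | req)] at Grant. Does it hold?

Sat(a | req) = {Sync, Done, Send}
E[a U (a | req)]: least fixpoint, start Z0 = Sat((a | req)) = {Sync, Done, Send}, add states in Sat(a) with some successor in Z. Already a fixed point.
Sat(E[a U (a | req)]) = {Sync, Done, Send}
EG E[a U (a | req)]: greatest fixpoint, start Z0 = {Sync, Done, Send}, keep only states in Sat with some successor in Z. Z1 = {Done}; fixed.
Sat(EG E[a U (a | req)]) = {Done}
Grant ∉ Sat(EG E[a U (a | req)]) = {Done}, so the formula does not hold at Grant.

No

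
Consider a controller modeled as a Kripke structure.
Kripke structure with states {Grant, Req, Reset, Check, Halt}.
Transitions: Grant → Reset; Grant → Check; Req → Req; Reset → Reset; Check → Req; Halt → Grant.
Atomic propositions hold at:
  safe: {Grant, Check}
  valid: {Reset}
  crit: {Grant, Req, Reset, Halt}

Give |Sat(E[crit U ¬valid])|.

Sat(¬valid) = {Grant, Req, Check, Halt}
E[crit U ¬valid]: least fixpoint, start Z0 = Sat(¬valid) = {Grant, Req, Check, Halt}, add states in Sat(crit) with some successor in Z. Already a fixed point.
Sat(E[crit U ¬valid]) = {Grant, Req, Check, Halt}
|Sat(E[crit U ¬valid])| = |{Grant, Req, Check, Halt}| = 4.

4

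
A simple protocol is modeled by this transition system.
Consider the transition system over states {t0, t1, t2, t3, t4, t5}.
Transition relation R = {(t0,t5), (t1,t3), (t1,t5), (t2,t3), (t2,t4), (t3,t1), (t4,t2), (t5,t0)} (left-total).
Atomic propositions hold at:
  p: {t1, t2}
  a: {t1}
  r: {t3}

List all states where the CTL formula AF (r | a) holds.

{t1, t3}

Sat(r | a) = {t1, t3}
AF (r | a): least fixpoint, start Z0 = {t1, t3}, add states with every successor in Z. Already a fixed point.
Sat(AF (r | a)) = {t1, t3}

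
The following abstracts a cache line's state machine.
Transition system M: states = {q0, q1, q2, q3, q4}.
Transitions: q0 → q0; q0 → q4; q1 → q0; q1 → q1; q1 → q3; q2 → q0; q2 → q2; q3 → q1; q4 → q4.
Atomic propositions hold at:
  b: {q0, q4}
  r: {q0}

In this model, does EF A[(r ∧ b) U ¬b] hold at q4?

No

Sat(r ∧ b) = {q0}
Sat(¬b) = {q1, q2, q3}
A[(r ∧ b) U ¬b]: least fixpoint, start Z0 = Sat(¬b) = {q1, q2, q3}, add states in Sat(r ∧ b) with every successor in Z. Already a fixed point.
Sat(A[(r ∧ b) U ¬b]) = {q1, q2, q3}
EF A[(r ∧ b) U ¬b]: least fixpoint, start Z0 = {q1, q2, q3}, add states with some successor in Z. Already a fixed point.
Sat(EF A[(r ∧ b) U ¬b]) = {q1, q2, q3}
q4 ∉ Sat(EF A[(r ∧ b) U ¬b]) = {q1, q2, q3}, so the formula does not hold at q4.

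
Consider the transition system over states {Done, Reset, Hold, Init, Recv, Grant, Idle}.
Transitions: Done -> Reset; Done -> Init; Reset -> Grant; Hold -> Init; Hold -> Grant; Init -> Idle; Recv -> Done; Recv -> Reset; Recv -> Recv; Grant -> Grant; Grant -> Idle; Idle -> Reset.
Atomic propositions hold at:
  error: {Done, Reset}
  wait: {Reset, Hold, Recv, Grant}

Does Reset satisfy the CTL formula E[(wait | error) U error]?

Yes

Sat(wait | error) = {Done, Reset, Hold, Recv, Grant}
E[(wait | error) U error]: least fixpoint, start Z0 = Sat(error) = {Done, Reset}, add states in Sat(wait | error) with some successor in Z. Z1 = {Done, Reset, Recv}; fixed.
Sat(E[(wait | error) U error]) = {Done, Reset, Recv}
Reset ∈ Sat(E[(wait | error) U error]) = {Done, Reset, Recv}, so the formula holds at Reset.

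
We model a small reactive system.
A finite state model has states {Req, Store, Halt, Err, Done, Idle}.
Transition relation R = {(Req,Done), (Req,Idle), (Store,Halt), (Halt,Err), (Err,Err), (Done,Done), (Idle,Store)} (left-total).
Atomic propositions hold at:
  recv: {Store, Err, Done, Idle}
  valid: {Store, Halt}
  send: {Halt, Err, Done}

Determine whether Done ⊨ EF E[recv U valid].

No

E[recv U valid]: least fixpoint, start Z0 = Sat(valid) = {Store, Halt}, add states in Sat(recv) with some successor in Z. Z1 = {Store, Halt, Idle}; fixed.
Sat(E[recv U valid]) = {Store, Halt, Idle}
EF E[recv U valid]: least fixpoint, start Z0 = {Store, Halt, Idle}, add states with some successor in Z. Z1 = {Req, Store, Halt, Idle}; fixed.
Sat(EF E[recv U valid]) = {Req, Store, Halt, Idle}
Done ∉ Sat(EF E[recv U valid]) = {Req, Store, Halt, Idle}, so the formula does not hold at Done.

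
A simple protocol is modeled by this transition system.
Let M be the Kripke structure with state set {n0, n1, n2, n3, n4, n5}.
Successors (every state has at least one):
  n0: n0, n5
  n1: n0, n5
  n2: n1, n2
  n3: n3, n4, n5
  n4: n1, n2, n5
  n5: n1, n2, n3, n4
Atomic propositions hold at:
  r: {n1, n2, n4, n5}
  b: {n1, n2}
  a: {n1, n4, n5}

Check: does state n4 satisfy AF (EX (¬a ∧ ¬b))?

Sat(¬a) = {n0, n2, n3}
Sat(¬b) = {n0, n3, n4, n5}
Sat(¬a ∧ ¬b) = {n0, n3}
Sat(EX (¬a ∧ ¬b)) = {s : some successor in {n0, n3}} = {n0, n1, n3, n5}
AF (EX (¬a ∧ ¬b)): least fixpoint, start Z0 = {n0, n1, n3, n5}, add states with every successor in Z. Already a fixed point.
Sat(AF (EX (¬a ∧ ¬b))) = {n0, n1, n3, n5}
n4 ∉ Sat(AF (EX (¬a ∧ ¬b))) = {n0, n1, n3, n5}, so the formula does not hold at n4.

No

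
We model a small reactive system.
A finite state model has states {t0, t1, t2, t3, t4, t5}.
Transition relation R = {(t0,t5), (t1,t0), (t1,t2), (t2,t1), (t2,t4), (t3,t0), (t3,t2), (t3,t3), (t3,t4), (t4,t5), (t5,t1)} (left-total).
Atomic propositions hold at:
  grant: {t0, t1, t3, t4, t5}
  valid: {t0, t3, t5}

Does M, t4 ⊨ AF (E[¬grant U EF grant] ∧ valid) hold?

Sat(¬grant) = {t2}
EF grant: least fixpoint, start Z0 = {t0, t1, t3, t4, t5}, add states with some successor in Z. Z1 = {t0, t1, t2, t3, t4, t5}; fixed.
Sat(EF grant) = {t0, t1, t2, t3, t4, t5}
E[¬grant U EF grant]: least fixpoint, start Z0 = Sat(EF grant) = {t0, t1, t2, t3, t4, t5}, add states in Sat(¬grant) with some successor in Z. Already a fixed point.
Sat(E[¬grant U EF grant]) = {t0, t1, t2, t3, t4, t5}
Sat(E[¬grant U EF grant] ∧ valid) = {t0, t3, t5}
AF (E[¬grant U EF grant] ∧ valid): least fixpoint, start Z0 = {t0, t3, t5}, add states with every successor in Z. Z1 = {t0, t3, t4, t5}; fixed.
Sat(AF (E[¬grant U EF grant] ∧ valid)) = {t0, t3, t4, t5}
t4 ∈ Sat(AF (E[¬grant U EF grant] ∧ valid)) = {t0, t3, t4, t5}, so the formula holds at t4.

Yes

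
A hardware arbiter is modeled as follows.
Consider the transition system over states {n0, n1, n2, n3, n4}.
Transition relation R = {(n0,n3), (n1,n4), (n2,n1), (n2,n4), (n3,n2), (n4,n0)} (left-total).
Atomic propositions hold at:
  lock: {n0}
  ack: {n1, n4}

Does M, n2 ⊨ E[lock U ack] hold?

E[lock U ack]: least fixpoint, start Z0 = Sat(ack) = {n1, n4}, add states in Sat(lock) with some successor in Z. Already a fixed point.
Sat(E[lock U ack]) = {n1, n4}
n2 ∉ Sat(E[lock U ack]) = {n1, n4}, so the formula does not hold at n2.

No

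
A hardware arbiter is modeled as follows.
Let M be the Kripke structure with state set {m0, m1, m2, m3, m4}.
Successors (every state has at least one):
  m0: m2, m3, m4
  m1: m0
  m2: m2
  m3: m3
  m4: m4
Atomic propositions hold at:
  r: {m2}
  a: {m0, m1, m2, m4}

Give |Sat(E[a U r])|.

E[a U r]: least fixpoint, start Z0 = Sat(r) = {m2}, add states in Sat(a) with some successor in Z. Z1 = {m0, m2}; Z2 = {m0, m1, m2}; fixed.
Sat(E[a U r]) = {m0, m1, m2}
|Sat(E[a U r])| = |{m0, m1, m2}| = 3.

3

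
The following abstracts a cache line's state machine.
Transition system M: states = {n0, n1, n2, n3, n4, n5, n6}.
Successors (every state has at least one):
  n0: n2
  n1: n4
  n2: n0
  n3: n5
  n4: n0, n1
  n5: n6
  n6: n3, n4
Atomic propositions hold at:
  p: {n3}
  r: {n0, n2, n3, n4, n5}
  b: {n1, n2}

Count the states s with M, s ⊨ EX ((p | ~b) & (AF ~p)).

6

Sat(~b) = {n0, n3, n4, n5, n6}
Sat(p | ~b) = {n0, n3, n4, n5, n6}
Sat(~p) = {n0, n1, n2, n4, n5, n6}
AF ~p: least fixpoint, start Z0 = {n0, n1, n2, n4, n5, n6}, add states with every successor in Z. Z1 = {n0, n1, n2, n3, n4, n5, n6}; fixed.
Sat(AF ~p) = {n0, n1, n2, n3, n4, n5, n6}
Sat((p | ~b) & (AF ~p)) = {n0, n3, n4, n5, n6}
Sat(EX ((p | ~b) & (AF ~p))) = {s : some successor in {n0, n3, n4, n5, n6}} = {n1, n2, n3, n4, n5, n6}
|Sat(EX ((p | ~b) & (AF ~p)))| = |{n1, n2, n3, n4, n5, n6}| = 6.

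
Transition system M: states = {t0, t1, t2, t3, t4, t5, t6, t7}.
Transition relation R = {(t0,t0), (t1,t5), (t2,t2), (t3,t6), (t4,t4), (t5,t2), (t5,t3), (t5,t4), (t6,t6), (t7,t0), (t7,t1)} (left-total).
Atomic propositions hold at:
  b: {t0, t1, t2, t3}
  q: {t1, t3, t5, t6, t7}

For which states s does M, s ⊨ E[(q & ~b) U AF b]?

{t0, t1, t2, t3, t5, t7}

Sat(~b) = {t4, t5, t6, t7}
Sat(q & ~b) = {t5, t6, t7}
AF b: least fixpoint, start Z0 = {t0, t1, t2, t3}, add states with every successor in Z. Z1 = {t0, t1, t2, t3, t7}; fixed.
Sat(AF b) = {t0, t1, t2, t3, t7}
E[(q & ~b) U AF b]: least fixpoint, start Z0 = Sat(AF b) = {t0, t1, t2, t3, t7}, add states in Sat(q & ~b) with some successor in Z. Z1 = {t0, t1, t2, t3, t5, t7}; fixed.
Sat(E[(q & ~b) U AF b]) = {t0, t1, t2, t3, t5, t7}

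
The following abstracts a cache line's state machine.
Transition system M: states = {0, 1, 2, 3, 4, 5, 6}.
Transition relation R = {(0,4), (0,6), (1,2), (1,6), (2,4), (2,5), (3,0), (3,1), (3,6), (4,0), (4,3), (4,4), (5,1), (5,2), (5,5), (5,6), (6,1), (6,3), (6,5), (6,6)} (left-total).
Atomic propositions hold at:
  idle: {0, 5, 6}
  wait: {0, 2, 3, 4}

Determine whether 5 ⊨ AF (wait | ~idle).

Sat(~idle) = {1, 2, 3, 4}
Sat(wait | ~idle) = {0, 1, 2, 3, 4}
AF (wait | ~idle): least fixpoint, start Z0 = {0, 1, 2, 3, 4}, add states with every successor in Z. Already a fixed point.
Sat(AF (wait | ~idle)) = {0, 1, 2, 3, 4}
5 ∉ Sat(AF (wait | ~idle)) = {0, 1, 2, 3, 4}, so the formula does not hold at 5.

No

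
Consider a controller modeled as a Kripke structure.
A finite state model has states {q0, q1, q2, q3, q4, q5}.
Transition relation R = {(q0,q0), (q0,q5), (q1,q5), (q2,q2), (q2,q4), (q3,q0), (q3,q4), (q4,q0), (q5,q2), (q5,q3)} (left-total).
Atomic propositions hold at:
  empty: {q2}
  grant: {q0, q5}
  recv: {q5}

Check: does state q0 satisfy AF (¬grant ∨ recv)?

No

Sat(¬grant) = {q1, q2, q3, q4}
Sat(¬grant ∨ recv) = {q1, q2, q3, q4, q5}
AF (¬grant ∨ recv): least fixpoint, start Z0 = {q1, q2, q3, q4, q5}, add states with every successor in Z. Already a fixed point.
Sat(AF (¬grant ∨ recv)) = {q1, q2, q3, q4, q5}
q0 ∉ Sat(AF (¬grant ∨ recv)) = {q1, q2, q3, q4, q5}, so the formula does not hold at q0.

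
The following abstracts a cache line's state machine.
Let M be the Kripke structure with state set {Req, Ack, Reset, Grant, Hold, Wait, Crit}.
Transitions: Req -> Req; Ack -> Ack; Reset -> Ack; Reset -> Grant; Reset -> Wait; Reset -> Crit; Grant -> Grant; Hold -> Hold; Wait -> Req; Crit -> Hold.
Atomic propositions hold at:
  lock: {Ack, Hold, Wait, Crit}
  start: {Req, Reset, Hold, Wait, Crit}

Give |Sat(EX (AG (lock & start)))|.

3

Sat(lock & start) = {Hold, Wait, Crit}
AG (lock & start): greatest fixpoint, start Z0 = {Hold, Wait, Crit}, keep only states in Sat with every successor in Z. Z1 = {Hold, Crit}; fixed.
Sat(AG (lock & start)) = {Hold, Crit}
Sat(EX (AG (lock & start))) = {s : some successor in {Hold, Crit}} = {Reset, Hold, Crit}
|Sat(EX (AG (lock & start)))| = |{Reset, Hold, Crit}| = 3.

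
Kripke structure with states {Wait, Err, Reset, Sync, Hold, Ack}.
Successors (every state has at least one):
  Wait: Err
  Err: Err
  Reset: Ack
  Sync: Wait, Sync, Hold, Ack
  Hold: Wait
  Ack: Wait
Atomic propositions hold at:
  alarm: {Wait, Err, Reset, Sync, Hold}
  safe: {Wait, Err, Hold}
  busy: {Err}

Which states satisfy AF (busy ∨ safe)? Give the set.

Sat(busy ∨ safe) = {Wait, Err, Hold}
AF (busy ∨ safe): least fixpoint, start Z0 = {Wait, Err, Hold}, add states with every successor in Z. Z1 = {Wait, Err, Hold, Ack}; Z2 = {Wait, Err, Reset, Hold, Ack}; fixed.
Sat(AF (busy ∨ safe)) = {Wait, Err, Reset, Hold, Ack}

{Wait, Err, Reset, Hold, Ack}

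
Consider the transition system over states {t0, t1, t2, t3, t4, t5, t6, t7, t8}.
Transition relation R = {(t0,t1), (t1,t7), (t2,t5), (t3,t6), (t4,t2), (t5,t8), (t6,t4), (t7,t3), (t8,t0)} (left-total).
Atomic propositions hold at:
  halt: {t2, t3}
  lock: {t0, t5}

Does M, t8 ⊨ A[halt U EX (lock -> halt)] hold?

Sat(lock -> halt) = {t1, t2, t3, t4, t6, t7, t8}
Sat(EX (lock -> halt)) = {s : some successor in {t1, t2, t3, t4, t6, t7, t8}} = {t0, t1, t3, t4, t5, t6, t7}
A[halt U EX (lock -> halt)]: least fixpoint, start Z0 = Sat(EX (lock -> halt)) = {t0, t1, t3, t4, t5, t6, t7}, add states in Sat(halt) with every successor in Z. Z1 = {t0, t1, t2, t3, t4, t5, t6, t7}; fixed.
Sat(A[halt U EX (lock -> halt)]) = {t0, t1, t2, t3, t4, t5, t6, t7}
t8 ∉ Sat(A[halt U EX (lock -> halt)]) = {t0, t1, t2, t3, t4, t5, t6, t7}, so the formula does not hold at t8.

No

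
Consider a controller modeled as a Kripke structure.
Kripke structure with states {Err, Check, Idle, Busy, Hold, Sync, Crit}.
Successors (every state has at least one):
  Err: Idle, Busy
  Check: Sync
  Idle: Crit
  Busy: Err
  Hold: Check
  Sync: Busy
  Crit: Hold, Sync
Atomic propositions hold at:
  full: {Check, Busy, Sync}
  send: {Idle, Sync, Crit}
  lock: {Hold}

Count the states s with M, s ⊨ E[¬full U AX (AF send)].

Sat(¬full) = {Err, Idle, Hold, Crit}
AF send: least fixpoint, start Z0 = {Idle, Sync, Crit}, add states with every successor in Z. Z1 = {Check, Idle, Sync, Crit}; Z2 = {Check, Idle, Hold, Sync, Crit}; fixed.
Sat(AF send) = {Check, Idle, Hold, Sync, Crit}
Sat(AX (AF send)) = {s : every successor in {Check, Idle, Hold, Sync, Crit}} = {Check, Idle, Hold, Crit}
E[¬full U AX (AF send)]: least fixpoint, start Z0 = Sat(AX (AF send)) = {Check, Idle, Hold, Crit}, add states in Sat(¬full) with some successor in Z. Z1 = {Err, Check, Idle, Hold, Crit}; fixed.
Sat(E[¬full U AX (AF send)]) = {Err, Check, Idle, Hold, Crit}
|Sat(E[¬full U AX (AF send)])| = |{Err, Check, Idle, Hold, Crit}| = 5.

5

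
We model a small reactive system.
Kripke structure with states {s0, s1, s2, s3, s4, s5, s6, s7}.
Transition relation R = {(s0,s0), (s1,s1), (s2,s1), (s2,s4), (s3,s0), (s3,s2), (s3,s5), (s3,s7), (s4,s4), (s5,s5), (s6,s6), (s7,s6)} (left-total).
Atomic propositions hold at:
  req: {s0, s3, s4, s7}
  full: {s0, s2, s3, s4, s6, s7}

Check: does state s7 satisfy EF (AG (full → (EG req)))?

No

EG req: greatest fixpoint, start Z0 = {s0, s3, s4, s7}, keep only states in Sat with some successor in Z. Z1 = {s0, s3, s4}; fixed.
Sat(EG req) = {s0, s3, s4}
Sat(full → (EG req)) = {s0, s1, s3, s4, s5}
AG (full → (EG req)): greatest fixpoint, start Z0 = {s0, s1, s3, s4, s5}, keep only states in Sat with every successor in Z. Z1 = {s0, s1, s4, s5}; fixed.
Sat(AG (full → (EG req))) = {s0, s1, s4, s5}
EF (AG (full → (EG req))): least fixpoint, start Z0 = {s0, s1, s4, s5}, add states with some successor in Z. Z1 = {s0, s1, s2, s3, s4, s5}; fixed.
Sat(EF (AG (full → (EG req)))) = {s0, s1, s2, s3, s4, s5}
s7 ∉ Sat(EF (AG (full → (EG req)))) = {s0, s1, s2, s3, s4, s5}, so the formula does not hold at s7.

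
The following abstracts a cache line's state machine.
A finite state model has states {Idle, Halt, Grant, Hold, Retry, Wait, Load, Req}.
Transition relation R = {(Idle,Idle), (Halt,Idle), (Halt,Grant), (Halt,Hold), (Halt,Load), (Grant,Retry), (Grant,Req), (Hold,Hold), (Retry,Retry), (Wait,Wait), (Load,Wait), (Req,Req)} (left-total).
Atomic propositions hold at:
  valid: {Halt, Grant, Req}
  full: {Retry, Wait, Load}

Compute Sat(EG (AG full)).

AG full: greatest fixpoint, start Z0 = {Retry, Wait, Load}, keep only states in Sat with every successor in Z. Already a fixed point.
Sat(AG full) = {Retry, Wait, Load}
EG (AG full): greatest fixpoint, start Z0 = {Retry, Wait, Load}, keep only states in Sat with some successor in Z. Already a fixed point.
Sat(EG (AG full)) = {Retry, Wait, Load}

{Retry, Wait, Load}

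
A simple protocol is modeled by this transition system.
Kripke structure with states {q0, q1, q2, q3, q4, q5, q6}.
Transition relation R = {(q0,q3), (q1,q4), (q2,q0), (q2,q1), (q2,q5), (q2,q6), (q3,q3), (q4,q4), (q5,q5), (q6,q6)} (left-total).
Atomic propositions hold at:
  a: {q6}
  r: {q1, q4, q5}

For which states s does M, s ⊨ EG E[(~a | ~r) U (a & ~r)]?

{q2, q6}

Sat(~a) = {q0, q1, q2, q3, q4, q5}
Sat(~r) = {q0, q2, q3, q6}
Sat(~a | ~r) = {q0, q1, q2, q3, q4, q5, q6}
Sat(a & ~r) = {q6}
E[(~a | ~r) U (a & ~r)]: least fixpoint, start Z0 = Sat((a & ~r)) = {q6}, add states in Sat(~a | ~r) with some successor in Z. Z1 = {q2, q6}; fixed.
Sat(E[(~a | ~r) U (a & ~r)]) = {q2, q6}
EG E[(~a | ~r) U (a & ~r)]: greatest fixpoint, start Z0 = {q2, q6}, keep only states in Sat with some successor in Z. Already a fixed point.
Sat(EG E[(~a | ~r) U (a & ~r)]) = {q2, q6}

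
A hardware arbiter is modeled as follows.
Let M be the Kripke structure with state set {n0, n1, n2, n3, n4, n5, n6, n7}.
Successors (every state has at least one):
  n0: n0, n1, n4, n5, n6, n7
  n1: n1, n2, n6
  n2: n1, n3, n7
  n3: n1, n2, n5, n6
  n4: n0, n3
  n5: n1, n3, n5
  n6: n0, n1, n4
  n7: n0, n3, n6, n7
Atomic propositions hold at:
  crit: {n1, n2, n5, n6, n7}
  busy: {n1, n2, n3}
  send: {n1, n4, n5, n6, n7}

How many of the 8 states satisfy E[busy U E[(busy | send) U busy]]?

Sat(busy | send) = {n1, n2, n3, n4, n5, n6, n7}
E[(busy | send) U busy]: least fixpoint, start Z0 = Sat(busy) = {n1, n2, n3}, add states in Sat(busy | send) with some successor in Z. Z1 = {n1, n2, n3, n4, n5, n6, n7}; fixed.
Sat(E[(busy | send) U busy]) = {n1, n2, n3, n4, n5, n6, n7}
E[busy U E[(busy | send) U busy]]: least fixpoint, start Z0 = Sat(E[(busy | send) U busy]) = {n1, n2, n3, n4, n5, n6, n7}, add states in Sat(busy) with some successor in Z. Already a fixed point.
Sat(E[busy U E[(busy | send) U busy]]) = {n1, n2, n3, n4, n5, n6, n7}
|Sat(E[busy U E[(busy | send) U busy]])| = |{n1, n2, n3, n4, n5, n6, n7}| = 7.

7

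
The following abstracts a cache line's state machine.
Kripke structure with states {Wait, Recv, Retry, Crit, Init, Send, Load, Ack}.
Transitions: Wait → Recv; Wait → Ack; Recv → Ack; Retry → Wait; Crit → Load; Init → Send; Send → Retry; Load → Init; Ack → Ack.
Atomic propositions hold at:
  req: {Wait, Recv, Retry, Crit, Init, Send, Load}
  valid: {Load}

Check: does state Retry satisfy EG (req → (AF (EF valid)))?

No

EF valid: least fixpoint, start Z0 = {Load}, add states with some successor in Z. Z1 = {Crit, Load}; fixed.
Sat(EF valid) = {Crit, Load}
AF (EF valid): least fixpoint, start Z0 = {Crit, Load}, add states with every successor in Z. Already a fixed point.
Sat(AF (EF valid)) = {Crit, Load}
Sat(req → (AF (EF valid))) = {Crit, Load, Ack}
EG (req → (AF (EF valid))): greatest fixpoint, start Z0 = {Crit, Load, Ack}, keep only states in Sat with some successor in Z. Z1 = {Crit, Ack}; Z2 = {Ack}; fixed.
Sat(EG (req → (AF (EF valid)))) = {Ack}
Retry ∉ Sat(EG (req → (AF (EF valid)))) = {Ack}, so the formula does not hold at Retry.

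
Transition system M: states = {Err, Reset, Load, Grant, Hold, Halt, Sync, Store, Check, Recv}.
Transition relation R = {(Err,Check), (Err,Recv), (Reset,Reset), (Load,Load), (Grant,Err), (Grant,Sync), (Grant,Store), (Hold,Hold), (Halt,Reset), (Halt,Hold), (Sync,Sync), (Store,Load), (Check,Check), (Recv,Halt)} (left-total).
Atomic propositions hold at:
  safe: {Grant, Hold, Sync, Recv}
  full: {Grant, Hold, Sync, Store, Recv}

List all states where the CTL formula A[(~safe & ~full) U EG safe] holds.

{Grant, Hold, Sync}

Sat(~safe) = {Err, Reset, Load, Halt, Store, Check}
Sat(~full) = {Err, Reset, Load, Halt, Check}
Sat(~safe & ~full) = {Err, Reset, Load, Halt, Check}
EG safe: greatest fixpoint, start Z0 = {Grant, Hold, Sync, Recv}, keep only states in Sat with some successor in Z. Z1 = {Grant, Hold, Sync}; fixed.
Sat(EG safe) = {Grant, Hold, Sync}
A[(~safe & ~full) U EG safe]: least fixpoint, start Z0 = Sat(EG safe) = {Grant, Hold, Sync}, add states in Sat(~safe & ~full) with every successor in Z. Already a fixed point.
Sat(A[(~safe & ~full) U EG safe]) = {Grant, Hold, Sync}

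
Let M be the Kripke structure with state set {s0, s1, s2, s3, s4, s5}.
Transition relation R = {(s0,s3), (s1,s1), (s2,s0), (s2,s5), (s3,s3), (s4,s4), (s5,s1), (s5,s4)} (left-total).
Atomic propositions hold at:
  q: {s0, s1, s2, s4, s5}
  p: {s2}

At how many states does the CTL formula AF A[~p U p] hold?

1

Sat(~p) = {s0, s1, s3, s4, s5}
A[~p U p]: least fixpoint, start Z0 = Sat(p) = {s2}, add states in Sat(~p) with every successor in Z. Already a fixed point.
Sat(A[~p U p]) = {s2}
AF A[~p U p]: least fixpoint, start Z0 = {s2}, add states with every successor in Z. Already a fixed point.
Sat(AF A[~p U p]) = {s2}
|Sat(AF A[~p U p])| = |{s2}| = 1.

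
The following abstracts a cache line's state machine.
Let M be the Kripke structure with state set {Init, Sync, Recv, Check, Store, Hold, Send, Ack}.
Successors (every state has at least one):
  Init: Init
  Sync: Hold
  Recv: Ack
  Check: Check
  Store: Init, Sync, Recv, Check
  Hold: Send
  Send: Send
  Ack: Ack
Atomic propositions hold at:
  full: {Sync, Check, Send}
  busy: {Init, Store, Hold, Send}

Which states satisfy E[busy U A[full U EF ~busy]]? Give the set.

{Sync, Recv, Check, Store, Ack}

Sat(~busy) = {Sync, Recv, Check, Ack}
EF ~busy: least fixpoint, start Z0 = {Sync, Recv, Check, Ack}, add states with some successor in Z. Z1 = {Sync, Recv, Check, Store, Ack}; fixed.
Sat(EF ~busy) = {Sync, Recv, Check, Store, Ack}
A[full U EF ~busy]: least fixpoint, start Z0 = Sat(EF ~busy) = {Sync, Recv, Check, Store, Ack}, add states in Sat(full) with every successor in Z. Already a fixed point.
Sat(A[full U EF ~busy]) = {Sync, Recv, Check, Store, Ack}
E[busy U A[full U EF ~busy]]: least fixpoint, start Z0 = Sat(A[full U EF ~busy]) = {Sync, Recv, Check, Store, Ack}, add states in Sat(busy) with some successor in Z. Already a fixed point.
Sat(E[busy U A[full U EF ~busy]]) = {Sync, Recv, Check, Store, Ack}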